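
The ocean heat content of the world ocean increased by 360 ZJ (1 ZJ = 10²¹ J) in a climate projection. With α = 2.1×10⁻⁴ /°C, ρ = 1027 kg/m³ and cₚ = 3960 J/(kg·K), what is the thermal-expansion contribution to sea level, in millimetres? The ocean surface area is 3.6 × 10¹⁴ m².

Per unit area: Q = 360×10²¹ / (3.6×10¹⁴) = 1×10⁹ J/m²
Δh = αQ/(ρcₚ) = 2.1×10⁻⁴ × 1×10⁹ / (1027 × 3960) ≈ 0.051636 m

Δh = 51.6 mm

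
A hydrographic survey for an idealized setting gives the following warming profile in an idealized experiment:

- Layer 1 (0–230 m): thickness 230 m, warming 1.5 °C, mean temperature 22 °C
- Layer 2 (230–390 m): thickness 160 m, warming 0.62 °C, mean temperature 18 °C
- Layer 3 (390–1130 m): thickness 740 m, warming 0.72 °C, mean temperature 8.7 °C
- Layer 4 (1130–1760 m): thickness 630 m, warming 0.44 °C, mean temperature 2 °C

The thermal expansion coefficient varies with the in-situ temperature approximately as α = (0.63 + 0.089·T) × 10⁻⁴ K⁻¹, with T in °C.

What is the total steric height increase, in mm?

Layer 1: α = (0.63 + 0.089×22)×10⁻⁴ = 2.588×10⁻⁴ K⁻¹
Layer 2: α = (0.63 + 0.089×18)×10⁻⁴ = 2.232×10⁻⁴ K⁻¹
Layer 3: α = (0.63 + 0.089×8.7)×10⁻⁴ = 1.4043×10⁻⁴ K⁻¹
Layer 4: α = (0.63 + 0.089×2)×10⁻⁴ = 0.808×10⁻⁴ K⁻¹
0–230 m: 230 × 1.5 × 2.588×10⁻⁴ = 0.089286 m
Layer 2: 2.232×10⁻⁴ × 160 × 0.62 = 0.02214144 m
Layer 3: 0.72 × 740 × 1.4043×10⁻⁴ = 0.074821104 m
Layer 4: 0.808×10⁻⁴ × 0.44 × 630 = 0.02239776 m
Δh = 0.089286 + 0.02214144 + 0.074821104 + 0.02239776 = 0.208646304 m

209 mm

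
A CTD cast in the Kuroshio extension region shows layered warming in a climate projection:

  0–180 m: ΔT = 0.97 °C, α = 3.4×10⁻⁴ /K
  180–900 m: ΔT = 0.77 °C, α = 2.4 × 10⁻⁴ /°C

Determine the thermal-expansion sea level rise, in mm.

0–180 m: 180 × 0.97 × 3.4×10⁻⁴ = 0.059364 m
180–900 m: 720 × 0.77 × 2.4×10⁻⁴ = 0.133056 m
Δh = 0.059364 + 0.133056 = 0.19242 m

190 mm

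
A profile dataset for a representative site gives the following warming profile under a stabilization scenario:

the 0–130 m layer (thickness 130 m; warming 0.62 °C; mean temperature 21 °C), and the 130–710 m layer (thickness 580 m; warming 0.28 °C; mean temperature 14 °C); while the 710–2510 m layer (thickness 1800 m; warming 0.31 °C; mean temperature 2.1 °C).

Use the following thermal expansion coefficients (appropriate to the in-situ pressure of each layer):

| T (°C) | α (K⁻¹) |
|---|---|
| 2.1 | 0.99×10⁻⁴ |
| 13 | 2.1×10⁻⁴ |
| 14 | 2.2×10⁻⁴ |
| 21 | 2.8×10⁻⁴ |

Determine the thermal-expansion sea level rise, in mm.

114 mm of thermosteric rise

Layer 1 at 21 °C → α = 2.8×10⁻⁴ K⁻¹
Layer 2 at 14 °C → α = 2.2×10⁻⁴ K⁻¹
Layer 3 at 2.1 °C → α = 0.99×10⁻⁴ K⁻¹
0–130 m: 130 × 0.62 × 2.8×10⁻⁴ = 0.022568 m
580 × 2.2×10⁻⁴ × 0.28 = 0.035728 m
710–2510 m: 0.99×10⁻⁴ × 0.31 × 1800 = 0.055242 m
Δh = 0.022568 + 0.035728 + 0.055242 = 0.113538 m ≈ 114 mm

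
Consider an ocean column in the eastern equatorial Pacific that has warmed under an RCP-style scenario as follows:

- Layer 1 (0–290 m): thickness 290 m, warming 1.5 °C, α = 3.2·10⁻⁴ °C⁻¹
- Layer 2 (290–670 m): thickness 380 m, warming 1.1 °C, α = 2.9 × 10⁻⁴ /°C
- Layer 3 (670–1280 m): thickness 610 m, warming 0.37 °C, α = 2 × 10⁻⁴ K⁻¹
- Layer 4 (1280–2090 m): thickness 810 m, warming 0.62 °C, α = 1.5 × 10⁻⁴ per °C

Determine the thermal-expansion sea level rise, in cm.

38.1 cm

Layer 1: 290 × 3.2×10⁻⁴ × 1.5 = 0.13920 m
Layer 2: 1.1 × 2.9×10⁻⁴ × 380 = 0.12122 m
Layer 3: 0.37 × 2×10⁻⁴ × 610 = 0.04514 m
1280–2090 m: 0.62 × 1.5×10⁻⁴ × 810 = 0.07533 m
Δh = 0.13920 + 0.12122 + 0.04514 + 0.07533 = 0.38089 m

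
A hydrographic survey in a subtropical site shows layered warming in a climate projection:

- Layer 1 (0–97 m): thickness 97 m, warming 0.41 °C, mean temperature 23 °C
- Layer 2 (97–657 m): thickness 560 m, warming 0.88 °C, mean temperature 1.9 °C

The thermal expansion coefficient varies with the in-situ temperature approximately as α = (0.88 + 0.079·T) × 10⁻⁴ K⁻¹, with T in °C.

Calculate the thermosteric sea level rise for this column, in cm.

Δh ≈ 6.15 cm

Layer 1: α = (0.88 + 0.079×23)×10⁻⁴ = 2.697×10⁻⁴ K⁻¹
Layer 2: α = (0.88 + 0.079×1.9)×10⁻⁴ = 1.0301×10⁻⁴ K⁻¹
0.41 × 97 × 2.697×10⁻⁴ = 0.010725969 m
0.88 × 1.0301×10⁻⁴ × 560 = 0.050763328 m
Δh = 0.010725969 + 0.050763328 = 0.061489297 m ≈ 6.15 cm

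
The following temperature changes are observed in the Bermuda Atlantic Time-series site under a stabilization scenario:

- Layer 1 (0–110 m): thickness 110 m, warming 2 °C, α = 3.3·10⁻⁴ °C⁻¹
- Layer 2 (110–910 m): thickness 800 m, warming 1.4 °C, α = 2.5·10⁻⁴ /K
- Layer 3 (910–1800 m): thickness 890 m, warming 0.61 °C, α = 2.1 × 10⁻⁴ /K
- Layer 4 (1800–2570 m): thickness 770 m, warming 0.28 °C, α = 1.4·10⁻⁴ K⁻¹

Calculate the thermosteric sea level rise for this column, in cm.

0–110 m: 110 × 3.3×10⁻⁴ × 2 = 0.07260 m
110–910 m: 2.5×10⁻⁴ × 1.4 × 800 = 0.28000 m
0.61 × 890 × 2.1×10⁻⁴ = 0.114009 m
1800–2570 m: 1.4×10⁻⁴ × 0.28 × 770 = 0.030184 m
Δh = 0.07260 + 0.28000 + 0.114009 + 0.030184 = 0.496793 m

50 cm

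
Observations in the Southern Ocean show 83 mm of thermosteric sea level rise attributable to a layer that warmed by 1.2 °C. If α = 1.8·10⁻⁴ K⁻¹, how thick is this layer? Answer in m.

H = Δh/(αΔT) = 0.083 / (1.8×10⁻⁴ × 1.2) ≈ 384.3 m

about 384 m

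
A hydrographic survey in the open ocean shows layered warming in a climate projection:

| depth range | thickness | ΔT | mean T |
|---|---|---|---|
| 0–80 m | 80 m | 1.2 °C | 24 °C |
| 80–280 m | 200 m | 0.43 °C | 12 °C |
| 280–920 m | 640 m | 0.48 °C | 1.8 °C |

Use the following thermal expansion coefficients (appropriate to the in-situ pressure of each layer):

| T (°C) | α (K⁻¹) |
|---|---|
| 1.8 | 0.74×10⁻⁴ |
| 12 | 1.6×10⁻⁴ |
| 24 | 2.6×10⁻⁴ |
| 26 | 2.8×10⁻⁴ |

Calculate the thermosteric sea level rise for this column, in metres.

about 0.061 m

Layer 1 at 24 °C → α = 2.6×10⁻⁴ K⁻¹
Layer 2 at 12 °C → α = 1.6×10⁻⁴ K⁻¹
Layer 3 at 1.8 °C → α = 0.74×10⁻⁴ K⁻¹
0–80 m: 1.2 × 80 × 2.6×10⁻⁴ = 0.02496 m
Layer 2: 0.43 × 1.6×10⁻⁴ × 200 = 0.01376 m
Layer 3: 0.74×10⁻⁴ × 0.48 × 640 = 0.0227328 m
Δh = 0.02496 + 0.01376 + 0.0227328 = 0.0614528 m ≈ 0.061 m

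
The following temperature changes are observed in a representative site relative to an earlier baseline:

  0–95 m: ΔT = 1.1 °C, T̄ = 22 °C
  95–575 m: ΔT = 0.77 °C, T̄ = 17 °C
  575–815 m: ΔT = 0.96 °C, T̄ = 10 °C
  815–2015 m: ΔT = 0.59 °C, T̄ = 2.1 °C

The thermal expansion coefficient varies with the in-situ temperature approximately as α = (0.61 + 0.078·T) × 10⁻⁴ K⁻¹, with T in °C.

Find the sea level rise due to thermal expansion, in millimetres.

Layer 1: α = (0.61 + 0.078×22)×10⁻⁴ = 2.326×10⁻⁴ K⁻¹
Layer 2: α = (0.61 + 0.078×17)×10⁻⁴ = 1.936×10⁻⁴ K⁻¹
Layer 3: α = (0.61 + 0.078×10)×10⁻⁴ = 1.39×10⁻⁴ K⁻¹
Layer 4: α = (0.61 + 0.078×2.1)×10⁻⁴ = 0.7738×10⁻⁴ K⁻¹
0–95 m: 95 × 2.326×10⁻⁴ × 1.1 = 0.0243067 m
95–575 m: 0.77 × 480 × 1.936×10⁻⁴ = 0.07155456 m
575–815 m: 0.96 × 1.39×10⁻⁴ × 240 = 0.0320256 m
0.7738×10⁻⁴ × 0.59 × 1200 = 0.05478504 m
Δh = 0.0243067 + 0.07155456 + 0.0320256 + 0.05478504 = 0.1826719 m

Δh ≈ 183 mm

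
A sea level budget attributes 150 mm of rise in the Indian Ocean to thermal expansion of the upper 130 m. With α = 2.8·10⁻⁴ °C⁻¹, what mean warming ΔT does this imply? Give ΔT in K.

ΔT = Δh/(αH) = 0.15 / (2.8×10⁻⁴ × 130) ≈ 4.121 K

ΔT ≈ 4.1 K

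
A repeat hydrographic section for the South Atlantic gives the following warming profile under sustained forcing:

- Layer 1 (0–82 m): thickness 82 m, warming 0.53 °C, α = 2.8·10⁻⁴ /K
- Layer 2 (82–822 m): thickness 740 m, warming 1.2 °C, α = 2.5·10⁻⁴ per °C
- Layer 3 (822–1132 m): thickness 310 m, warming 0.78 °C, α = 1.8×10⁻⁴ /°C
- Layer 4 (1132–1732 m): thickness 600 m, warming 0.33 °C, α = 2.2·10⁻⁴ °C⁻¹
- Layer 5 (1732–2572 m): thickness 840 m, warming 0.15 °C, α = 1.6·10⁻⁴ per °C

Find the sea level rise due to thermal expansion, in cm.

Δh ≈ 34.1 cm

Layer 1: 82 × 2.8×10⁻⁴ × 0.53 = 0.0121688 m
82–822 m: 2.5×10⁻⁴ × 740 × 1.2 = 0.22200 m
Layer 3: 310 × 1.8×10⁻⁴ × 0.78 = 0.043524 m
0.33 × 600 × 2.2×10⁻⁴ = 0.04356 m
Layer 5: 1.6×10⁻⁴ × 840 × 0.15 = 0.02016 m
Δh = 0.0121688 + 0.22200 + 0.043524 + 0.04356 + 0.02016 = 0.3414128 m ≈ 34.1 cm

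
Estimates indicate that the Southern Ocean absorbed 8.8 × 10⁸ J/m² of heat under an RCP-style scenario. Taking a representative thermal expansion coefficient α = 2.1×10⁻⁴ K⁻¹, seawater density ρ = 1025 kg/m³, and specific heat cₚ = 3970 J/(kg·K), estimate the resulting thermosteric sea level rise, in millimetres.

Δh = αQ/(ρcₚ) = 2.1×10⁻⁴ × 8.8×10⁸ / (1025 × 3970) ≈ 0.045414 m

Δh = 45 mm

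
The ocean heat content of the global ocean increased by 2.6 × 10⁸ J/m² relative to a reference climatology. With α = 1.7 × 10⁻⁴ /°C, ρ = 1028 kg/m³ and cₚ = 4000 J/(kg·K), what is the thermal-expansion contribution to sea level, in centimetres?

1.07 cm

Δh = αQ/(ρcₚ) = 1.7×10⁻⁴ × 2.6×10⁸ / (1028 × 4000) ≈ 0.010749 m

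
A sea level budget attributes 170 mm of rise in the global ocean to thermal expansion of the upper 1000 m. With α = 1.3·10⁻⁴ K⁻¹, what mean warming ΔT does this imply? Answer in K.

ΔT = Δh/(αH) = 0.17 / (1.3×10⁻⁴ × 1000) ≈ 1.308 K

ΔT ≈ 1.3 K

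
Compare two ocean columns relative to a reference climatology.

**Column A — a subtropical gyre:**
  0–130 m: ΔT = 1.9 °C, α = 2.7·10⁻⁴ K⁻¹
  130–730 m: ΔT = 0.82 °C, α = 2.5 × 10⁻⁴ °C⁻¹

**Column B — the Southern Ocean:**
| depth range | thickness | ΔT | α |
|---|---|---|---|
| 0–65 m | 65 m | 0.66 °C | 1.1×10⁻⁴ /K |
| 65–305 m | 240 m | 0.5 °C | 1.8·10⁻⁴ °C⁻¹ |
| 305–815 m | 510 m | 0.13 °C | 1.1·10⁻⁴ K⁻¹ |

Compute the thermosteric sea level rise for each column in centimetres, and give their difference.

Δh_A ≈ 19 cm, Δh_B ≈ 3.4 cm; difference ≈ 16 cm

A Layer 1: 130 × 1.9 × 2.7×10⁻⁴ = 0.06669 m
A 130–730 m: 2.5×10⁻⁴ × 0.82 × 600 = 0.12300 m
A total: 0.18969 m
B 0.66 × 65 × 1.1×10⁻⁴ = 0.004719 m
B Layer 2: 0.5 × 1.8×10⁻⁴ × 240 = 0.02160 m
B 305–815 m: 1.1×10⁻⁴ × 510 × 0.13 = 0.007293 m
B total: 0.033612 m
Difference: 0.18969 − 0.033612 = 0.156078 m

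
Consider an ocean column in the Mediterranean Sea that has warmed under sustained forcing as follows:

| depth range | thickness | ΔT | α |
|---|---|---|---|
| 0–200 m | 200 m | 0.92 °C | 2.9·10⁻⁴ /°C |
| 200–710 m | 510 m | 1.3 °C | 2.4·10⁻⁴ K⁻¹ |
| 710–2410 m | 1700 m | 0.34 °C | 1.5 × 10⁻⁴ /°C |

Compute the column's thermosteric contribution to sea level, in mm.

0–200 m: 200 × 2.9×10⁻⁴ × 0.92 = 0.05336 m
Layer 2: 1.3 × 2.4×10⁻⁴ × 510 = 0.15912 m
1.5×10⁻⁴ × 0.34 × 1700 = 0.08670 m
Δh = 0.05336 + 0.15912 + 0.08670 = 0.29918 m

300 mm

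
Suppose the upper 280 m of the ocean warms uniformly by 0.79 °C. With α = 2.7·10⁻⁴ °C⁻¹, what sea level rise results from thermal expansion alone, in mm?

Δh = αΔT·H = 2.7×10⁻⁴ × 0.79 × 280 = 0.059724 m

59.7 mm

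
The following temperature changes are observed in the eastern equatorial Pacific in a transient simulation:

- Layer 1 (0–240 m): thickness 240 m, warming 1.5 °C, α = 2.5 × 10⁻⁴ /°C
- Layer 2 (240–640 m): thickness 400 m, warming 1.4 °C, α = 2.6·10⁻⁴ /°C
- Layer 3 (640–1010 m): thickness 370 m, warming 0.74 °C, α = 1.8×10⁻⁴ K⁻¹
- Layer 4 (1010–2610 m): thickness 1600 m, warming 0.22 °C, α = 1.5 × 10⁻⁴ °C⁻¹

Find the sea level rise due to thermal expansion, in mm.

1.5 × 240 × 2.5×10⁻⁴ = 0.09000 m
Layer 2: 2.6×10⁻⁴ × 400 × 1.4 = 0.14560 m
Layer 3: 370 × 1.8×10⁻⁴ × 0.74 = 0.049284 m
Layer 4: 0.22 × 1.5×10⁻⁴ × 1600 = 0.05280 m
Δh = 0.09000 + 0.14560 + 0.049284 + 0.05280 = 0.337684 m

Δh ≈ 338 mm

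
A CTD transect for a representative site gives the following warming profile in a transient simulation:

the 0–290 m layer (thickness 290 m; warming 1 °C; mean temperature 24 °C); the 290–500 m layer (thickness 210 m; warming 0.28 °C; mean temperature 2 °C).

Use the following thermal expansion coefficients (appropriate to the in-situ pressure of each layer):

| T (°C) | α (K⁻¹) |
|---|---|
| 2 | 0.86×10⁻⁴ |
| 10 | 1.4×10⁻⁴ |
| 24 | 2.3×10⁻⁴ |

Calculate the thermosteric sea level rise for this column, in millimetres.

Δh = 71.8 mm

Layer 1 at 24 °C → α = 2.3×10⁻⁴ K⁻¹
Layer 2 at 2 °C → α = 0.86×10⁻⁴ K⁻¹
Layer 1: 290 × 1 × 2.3×10⁻⁴ = 0.06670 m
210 × 0.28 × 0.86×10⁻⁴ = 0.0050568 m
Δh = 0.06670 + 0.0050568 = 0.0717568 m ≈ 71.8 mm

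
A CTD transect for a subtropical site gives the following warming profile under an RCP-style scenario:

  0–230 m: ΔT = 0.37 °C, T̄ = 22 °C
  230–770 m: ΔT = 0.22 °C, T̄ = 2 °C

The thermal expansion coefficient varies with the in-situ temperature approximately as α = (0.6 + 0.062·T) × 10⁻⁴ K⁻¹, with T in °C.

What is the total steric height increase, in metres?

Layer 1: α = (0.6 + 0.062×22)×10⁻⁴ = 1.964×10⁻⁴ K⁻¹
Layer 2: α = (0.6 + 0.062×2)×10⁻⁴ = 0.724×10⁻⁴ K⁻¹
0–230 m: 230 × 1.964×10⁻⁴ × 0.37 = 0.01671364 m
230–770 m: 0.724×10⁻⁴ × 0.22 × 540 = 0.00860112 m
Δh = 0.01671364 + 0.00860112 = 0.02531476 m ≈ 0.0253 m

0.0253 m of thermosteric rise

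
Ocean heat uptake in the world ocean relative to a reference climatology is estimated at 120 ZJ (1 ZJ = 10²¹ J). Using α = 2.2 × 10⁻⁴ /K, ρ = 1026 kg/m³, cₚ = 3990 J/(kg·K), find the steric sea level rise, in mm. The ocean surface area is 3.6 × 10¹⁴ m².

Δh = 17.9 mm

Per unit area: Q = 120×10²¹ / (3.6×10¹⁴) ≈ 3.333×10⁸ J/m²
Δh = αQ/(ρcₚ) = 2.2×10⁻⁴ × 3.333×10⁸ / (1026 × 3990) ≈ 0.017912 m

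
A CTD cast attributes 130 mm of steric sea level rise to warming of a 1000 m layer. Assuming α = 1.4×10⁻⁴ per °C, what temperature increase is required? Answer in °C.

ΔT = Δh/(αH) = 0.13 / (1.4×10⁻⁴ × 1000) ≈ 0.9286 °C

about 0.929 °C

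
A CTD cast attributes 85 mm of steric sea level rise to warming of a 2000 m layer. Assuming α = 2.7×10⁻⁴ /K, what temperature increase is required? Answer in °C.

ΔT = Δh/(αH) = 0.085 / (2.7×10⁻⁴ × 2000) ≈ 0.1574 °C

about 0.157 °C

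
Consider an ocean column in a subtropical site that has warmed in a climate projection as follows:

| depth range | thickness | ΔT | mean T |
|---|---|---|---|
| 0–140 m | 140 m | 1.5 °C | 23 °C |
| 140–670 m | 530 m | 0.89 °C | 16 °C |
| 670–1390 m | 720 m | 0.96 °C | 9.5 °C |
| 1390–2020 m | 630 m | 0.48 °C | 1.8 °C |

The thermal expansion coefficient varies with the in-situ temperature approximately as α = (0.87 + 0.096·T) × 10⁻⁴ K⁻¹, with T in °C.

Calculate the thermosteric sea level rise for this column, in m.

0.333 m of thermosteric rise

Layer 1: α = (0.87 + 0.096×23)×10⁻⁴ = 3.078×10⁻⁴ K⁻¹
Layer 2: α = (0.87 + 0.096×16)×10⁻⁴ = 2.406×10⁻⁴ K⁻¹
Layer 3: α = (0.87 + 0.096×9.5)×10⁻⁴ = 1.782×10⁻⁴ K⁻¹
Layer 4: α = (0.87 + 0.096×1.8)×10⁻⁴ = 1.0428×10⁻⁴ K⁻¹
Layer 1: 140 × 1.5 × 3.078×10⁻⁴ = 0.064638 m
140–670 m: 0.89 × 530 × 2.406×10⁻⁴ = 0.11349102 m
1.782×10⁻⁴ × 720 × 0.96 = 0.12317184 m
1390–2020 m: 1.0428×10⁻⁴ × 0.48 × 630 = 0.031534272 m
Δh = 0.064638 + 0.11349102 + 0.12317184 + 0.031534272 = 0.332835132 m ≈ 0.333 m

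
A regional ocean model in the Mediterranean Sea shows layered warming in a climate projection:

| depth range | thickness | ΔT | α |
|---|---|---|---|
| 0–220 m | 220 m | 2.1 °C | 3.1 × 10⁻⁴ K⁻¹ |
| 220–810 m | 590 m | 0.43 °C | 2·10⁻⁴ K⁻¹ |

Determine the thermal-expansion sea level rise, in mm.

190 mm of thermosteric rise

0–220 m: 3.1×10⁻⁴ × 220 × 2.1 = 0.14322 m
Layer 2: 0.43 × 2×10⁻⁴ × 590 = 0.05074 m
Δh = 0.14322 + 0.05074 = 0.19396 m ≈ 190 mm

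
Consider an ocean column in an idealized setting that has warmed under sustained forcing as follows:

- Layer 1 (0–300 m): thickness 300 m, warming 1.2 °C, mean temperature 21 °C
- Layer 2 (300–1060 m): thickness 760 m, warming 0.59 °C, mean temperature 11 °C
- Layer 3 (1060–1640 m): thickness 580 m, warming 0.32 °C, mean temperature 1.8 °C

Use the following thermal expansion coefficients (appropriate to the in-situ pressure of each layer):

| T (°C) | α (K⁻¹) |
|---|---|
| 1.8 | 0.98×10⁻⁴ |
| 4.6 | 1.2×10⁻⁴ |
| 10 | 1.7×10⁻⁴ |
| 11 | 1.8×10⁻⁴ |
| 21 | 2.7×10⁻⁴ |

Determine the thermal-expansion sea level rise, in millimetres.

Layer 1 at 21 °C → α = 2.7×10⁻⁴ K⁻¹
Layer 2 at 11 °C → α = 1.8×10⁻⁴ K⁻¹
Layer 3 at 1.8 °C → α = 0.98×10⁻⁴ K⁻¹
Layer 1: 1.2 × 2.7×10⁻⁴ × 300 = 0.09720 m
Layer 2: 760 × 0.59 × 1.8×10⁻⁴ = 0.080712 m
Layer 3: 0.98×10⁻⁴ × 0.32 × 580 = 0.0181888 m
Δh = 0.09720 + 0.080712 + 0.0181888 = 0.1961008 m

Δh = 196 mm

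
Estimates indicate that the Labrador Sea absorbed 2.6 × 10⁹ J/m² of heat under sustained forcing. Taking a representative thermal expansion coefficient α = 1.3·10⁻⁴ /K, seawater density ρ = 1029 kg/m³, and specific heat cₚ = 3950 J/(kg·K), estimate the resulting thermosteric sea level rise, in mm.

83.2 mm

Δh = αQ/(ρcₚ) = 1.3×10⁻⁴ × 2.6×10⁹ / (1029 × 3950) ≈ 0.083158 m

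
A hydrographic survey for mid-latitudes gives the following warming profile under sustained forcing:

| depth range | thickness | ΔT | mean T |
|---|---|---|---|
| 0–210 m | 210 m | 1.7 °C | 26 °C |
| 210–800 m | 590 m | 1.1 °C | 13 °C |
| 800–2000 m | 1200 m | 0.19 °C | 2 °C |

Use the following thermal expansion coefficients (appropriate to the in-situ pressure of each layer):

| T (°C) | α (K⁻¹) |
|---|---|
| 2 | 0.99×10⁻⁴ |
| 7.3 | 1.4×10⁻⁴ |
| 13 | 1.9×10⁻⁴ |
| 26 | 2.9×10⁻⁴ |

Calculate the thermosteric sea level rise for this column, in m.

0.249 m

Layer 1 at 26 °C → α = 2.9×10⁻⁴ K⁻¹
Layer 2 at 13 °C → α = 1.9×10⁻⁴ K⁻¹
Layer 3 at 2 °C → α = 0.99×10⁻⁴ K⁻¹
Layer 1: 1.7 × 2.9×10⁻⁴ × 210 = 0.10353 m
1.1 × 1.9×10⁻⁴ × 590 = 0.12331 m
Layer 3: 0.99×10⁻⁴ × 1200 × 0.19 = 0.022572 m
Δh = 0.10353 + 0.12331 + 0.022572 = 0.249412 m ≈ 0.249 m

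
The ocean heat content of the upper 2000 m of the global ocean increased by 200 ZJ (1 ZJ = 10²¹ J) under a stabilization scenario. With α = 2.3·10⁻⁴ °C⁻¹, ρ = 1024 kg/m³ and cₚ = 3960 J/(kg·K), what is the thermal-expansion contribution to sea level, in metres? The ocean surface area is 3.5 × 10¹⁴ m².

Per unit area: Q = 200×10²¹ / (3.5×10¹⁴) ≈ 5.714×10⁸ J/m²
Δh = αQ/(ρcₚ) = 2.3×10⁻⁴ × 5.714×10⁸ / (1024 × 3960) ≈ 0.03241 m

0.0324 m of thermosteric rise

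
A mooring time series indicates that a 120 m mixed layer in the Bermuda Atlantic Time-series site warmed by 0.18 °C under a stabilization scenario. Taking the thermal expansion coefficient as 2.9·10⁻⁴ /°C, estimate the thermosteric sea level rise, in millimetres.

Δh = αΔT·H = 2.9×10⁻⁴ × 0.18 × 120 = 0.006264 m

Δh ≈ 6.26 mm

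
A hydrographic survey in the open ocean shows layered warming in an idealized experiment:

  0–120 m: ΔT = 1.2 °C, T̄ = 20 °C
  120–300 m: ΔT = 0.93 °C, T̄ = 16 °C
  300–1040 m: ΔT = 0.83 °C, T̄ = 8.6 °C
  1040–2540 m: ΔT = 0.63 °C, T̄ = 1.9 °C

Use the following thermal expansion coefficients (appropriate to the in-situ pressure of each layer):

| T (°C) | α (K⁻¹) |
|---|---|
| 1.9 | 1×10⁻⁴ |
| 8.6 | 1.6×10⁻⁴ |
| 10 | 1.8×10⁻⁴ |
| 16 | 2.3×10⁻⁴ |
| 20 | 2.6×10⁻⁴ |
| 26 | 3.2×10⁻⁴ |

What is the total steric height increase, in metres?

about 0.27 m

Layer 1 at 20 °C → α = 2.6×10⁻⁴ K⁻¹
Layer 2 at 16 °C → α = 2.3×10⁻⁴ K⁻¹
Layer 3 at 8.6 °C → α = 1.6×10⁻⁴ K⁻¹
Layer 4 at 1.9 °C → α = 1×10⁻⁴ K⁻¹
0–120 m: 2.6×10⁻⁴ × 1.2 × 120 = 0.03744 m
120–300 m: 2.3×10⁻⁴ × 0.93 × 180 = 0.038502 m
300–1040 m: 0.83 × 740 × 1.6×10⁻⁴ = 0.098272 m
0.63 × 1×10⁻⁴ × 1500 = 0.09450 m
Δh = 0.03744 + 0.038502 + 0.098272 + 0.09450 = 0.268714 m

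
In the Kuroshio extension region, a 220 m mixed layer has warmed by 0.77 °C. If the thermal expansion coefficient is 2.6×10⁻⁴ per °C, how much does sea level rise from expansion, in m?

Δh ≈ 0.0440 m

Δh = αΔT·H = 2.6×10⁻⁴ × 0.77 × 220 = 0.044044 m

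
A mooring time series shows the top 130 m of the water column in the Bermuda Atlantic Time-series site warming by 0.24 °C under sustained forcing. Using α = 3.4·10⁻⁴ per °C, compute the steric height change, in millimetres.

Δh = 10.6 mm

Δh = αΔT·H = 3.4×10⁻⁴ × 0.24 × 130 = 0.010608 m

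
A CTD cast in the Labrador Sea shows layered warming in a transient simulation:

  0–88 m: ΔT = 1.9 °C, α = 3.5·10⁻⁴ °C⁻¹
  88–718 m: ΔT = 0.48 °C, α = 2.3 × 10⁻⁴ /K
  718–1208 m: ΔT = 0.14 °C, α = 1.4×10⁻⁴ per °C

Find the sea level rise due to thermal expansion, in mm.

138 mm

1.9 × 88 × 3.5×10⁻⁴ = 0.05852 m
630 × 0.48 × 2.3×10⁻⁴ = 0.069552 m
718–1208 m: 0.14 × 490 × 1.4×10⁻⁴ = 0.009604 m
Δh = 0.05852 + 0.069552 + 0.009604 = 0.137676 m ≈ 138 mm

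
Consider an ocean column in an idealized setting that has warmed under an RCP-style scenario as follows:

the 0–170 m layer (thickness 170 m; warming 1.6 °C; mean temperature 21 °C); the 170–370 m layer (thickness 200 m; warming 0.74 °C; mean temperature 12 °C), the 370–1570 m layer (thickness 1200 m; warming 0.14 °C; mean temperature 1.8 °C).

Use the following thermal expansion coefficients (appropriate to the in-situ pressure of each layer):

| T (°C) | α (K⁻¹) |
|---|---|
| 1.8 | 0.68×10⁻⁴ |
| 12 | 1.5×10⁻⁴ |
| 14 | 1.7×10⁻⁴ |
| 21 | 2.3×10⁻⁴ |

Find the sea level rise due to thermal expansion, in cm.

Layer 1 at 21 °C → α = 2.3×10⁻⁴ K⁻¹
Layer 2 at 12 °C → α = 1.5×10⁻⁴ K⁻¹
Layer 3 at 1.8 °C → α = 0.68×10⁻⁴ K⁻¹
Layer 1: 170 × 2.3×10⁻⁴ × 1.6 = 0.06256 m
200 × 1.5×10⁻⁴ × 0.74 = 0.02220 m
0.68×10⁻⁴ × 0.14 × 1200 = 0.011424 m
Δh = 0.06256 + 0.02220 + 0.011424 = 0.096184 m

Δh = 9.62 cm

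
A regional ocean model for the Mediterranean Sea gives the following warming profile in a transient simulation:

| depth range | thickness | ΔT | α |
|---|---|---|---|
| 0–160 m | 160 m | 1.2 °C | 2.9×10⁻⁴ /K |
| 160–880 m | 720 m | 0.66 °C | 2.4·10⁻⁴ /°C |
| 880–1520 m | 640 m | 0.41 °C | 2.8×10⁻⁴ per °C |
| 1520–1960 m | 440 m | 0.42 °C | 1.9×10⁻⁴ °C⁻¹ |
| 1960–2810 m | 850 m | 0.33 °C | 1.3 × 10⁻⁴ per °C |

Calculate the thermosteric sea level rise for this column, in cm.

31.5 cm of thermosteric rise

0–160 m: 1.2 × 160 × 2.9×10⁻⁴ = 0.05568 m
160–880 m: 0.66 × 720 × 2.4×10⁻⁴ = 0.114048 m
Layer 3: 0.41 × 2.8×10⁻⁴ × 640 = 0.073472 m
1520–1960 m: 1.9×10⁻⁴ × 0.42 × 440 = 0.035112 m
850 × 1.3×10⁻⁴ × 0.33 = 0.036465 m
Δh = 0.05568 + 0.114048 + 0.073472 + 0.035112 + 0.036465 = 0.314777 m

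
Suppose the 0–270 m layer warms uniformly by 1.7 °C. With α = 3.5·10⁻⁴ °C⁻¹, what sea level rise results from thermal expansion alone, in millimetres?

Δh = αΔT·H = 3.5×10⁻⁴ × 1.7 × 270 = 0.16065 m

161 mm of thermosteric rise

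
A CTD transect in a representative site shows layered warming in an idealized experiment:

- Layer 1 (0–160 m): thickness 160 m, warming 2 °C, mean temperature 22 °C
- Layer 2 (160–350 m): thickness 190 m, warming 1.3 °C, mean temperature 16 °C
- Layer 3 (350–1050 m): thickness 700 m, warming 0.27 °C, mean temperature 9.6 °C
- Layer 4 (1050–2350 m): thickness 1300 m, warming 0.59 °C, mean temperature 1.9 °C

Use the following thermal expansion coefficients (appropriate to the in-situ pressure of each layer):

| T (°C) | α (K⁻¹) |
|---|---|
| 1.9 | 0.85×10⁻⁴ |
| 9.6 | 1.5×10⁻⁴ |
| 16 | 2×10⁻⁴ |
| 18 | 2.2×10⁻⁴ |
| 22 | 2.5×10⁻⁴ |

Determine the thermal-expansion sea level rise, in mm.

Δh = 220 mm

Layer 1 at 22 °C → α = 2.5×10⁻⁴ K⁻¹
Layer 2 at 16 °C → α = 2×10⁻⁴ K⁻¹
Layer 3 at 9.6 °C → α = 1.5×10⁻⁴ K⁻¹
Layer 4 at 1.9 °C → α = 0.85×10⁻⁴ K⁻¹
2.5×10⁻⁴ × 2 × 160 = 0.08000 m
2×10⁻⁴ × 190 × 1.3 = 0.04940 m
1.5×10⁻⁴ × 700 × 0.27 = 0.02835 m
Layer 4: 0.59 × 1300 × 0.85×10⁻⁴ = 0.065195 m
Δh = 0.08000 + 0.04940 + 0.02835 + 0.065195 = 0.222945 m ≈ 220 mm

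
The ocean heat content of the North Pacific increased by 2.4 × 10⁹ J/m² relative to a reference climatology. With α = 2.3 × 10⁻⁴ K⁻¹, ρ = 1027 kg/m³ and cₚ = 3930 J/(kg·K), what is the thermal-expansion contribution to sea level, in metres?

0.14 m of thermosteric rise

Δh = αQ/(ρcₚ) = 2.3×10⁻⁴ × 2.4×10⁹ / (1027 × 3930) ≈ 0.13677 m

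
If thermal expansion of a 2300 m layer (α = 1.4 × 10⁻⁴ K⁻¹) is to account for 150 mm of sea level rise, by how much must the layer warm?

ΔT = Δh/(αH) = 0.15 / (1.4×10⁻⁴ × 2300) ≈ 0.4658 °C

about 0.47 °C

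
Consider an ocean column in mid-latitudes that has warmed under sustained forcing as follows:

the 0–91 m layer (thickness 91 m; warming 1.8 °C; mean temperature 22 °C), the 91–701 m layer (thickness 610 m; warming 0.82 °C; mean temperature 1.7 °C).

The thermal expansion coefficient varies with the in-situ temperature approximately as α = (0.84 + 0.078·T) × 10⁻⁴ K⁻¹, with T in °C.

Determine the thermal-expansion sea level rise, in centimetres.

Layer 1: α = (0.84 + 0.078×22)×10⁻⁴ = 2.556×10⁻⁴ K⁻¹
Layer 2: α = (0.84 + 0.078×1.7)×10⁻⁴ = 0.9726×10⁻⁴ K⁻¹
0–91 m: 91 × 2.556×10⁻⁴ × 1.8 = 0.04186728 m
610 × 0.9726×10⁻⁴ × 0.82 = 0.048649452 m
Δh = 0.04186728 + 0.048649452 = 0.090516732 m

Δh ≈ 9.05 cm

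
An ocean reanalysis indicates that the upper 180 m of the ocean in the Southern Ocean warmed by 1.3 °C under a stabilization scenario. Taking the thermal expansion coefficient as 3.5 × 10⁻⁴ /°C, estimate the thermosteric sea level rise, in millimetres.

Δh = αΔT·H = 3.5×10⁻⁴ × 1.3 × 180 = 0.08190 m

82 mm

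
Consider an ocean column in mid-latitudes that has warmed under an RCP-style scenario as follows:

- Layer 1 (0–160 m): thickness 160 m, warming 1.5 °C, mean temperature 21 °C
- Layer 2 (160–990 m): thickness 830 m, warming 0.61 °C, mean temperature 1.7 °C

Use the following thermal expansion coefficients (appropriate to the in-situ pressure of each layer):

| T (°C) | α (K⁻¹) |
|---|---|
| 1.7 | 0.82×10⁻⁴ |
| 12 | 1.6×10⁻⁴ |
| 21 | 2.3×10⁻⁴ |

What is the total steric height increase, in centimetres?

about 9.7 cm

Layer 1 at 21 °C → α = 2.3×10⁻⁴ K⁻¹
Layer 2 at 1.7 °C → α = 0.82×10⁻⁴ K⁻¹
2.3×10⁻⁴ × 160 × 1.5 = 0.05520 m
0.61 × 830 × 0.82×10⁻⁴ = 0.0415166 m
Δh = 0.05520 + 0.0415166 = 0.0967166 m ≈ 9.7 cm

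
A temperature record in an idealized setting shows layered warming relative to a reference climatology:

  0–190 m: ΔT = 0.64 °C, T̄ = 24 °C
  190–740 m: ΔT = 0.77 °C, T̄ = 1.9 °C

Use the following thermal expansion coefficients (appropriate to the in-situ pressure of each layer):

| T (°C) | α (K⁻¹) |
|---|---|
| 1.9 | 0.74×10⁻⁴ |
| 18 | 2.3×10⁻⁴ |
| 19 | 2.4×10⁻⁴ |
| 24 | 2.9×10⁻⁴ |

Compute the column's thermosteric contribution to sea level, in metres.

0.0666 m

Layer 1 at 24 °C → α = 2.9×10⁻⁴ K⁻¹
Layer 2 at 1.9 °C → α = 0.74×10⁻⁴ K⁻¹
2.9×10⁻⁴ × 0.64 × 190 = 0.035264 m
190–740 m: 0.77 × 550 × 0.74×10⁻⁴ = 0.031339 m
Δh = 0.035264 + 0.031339 = 0.066603 m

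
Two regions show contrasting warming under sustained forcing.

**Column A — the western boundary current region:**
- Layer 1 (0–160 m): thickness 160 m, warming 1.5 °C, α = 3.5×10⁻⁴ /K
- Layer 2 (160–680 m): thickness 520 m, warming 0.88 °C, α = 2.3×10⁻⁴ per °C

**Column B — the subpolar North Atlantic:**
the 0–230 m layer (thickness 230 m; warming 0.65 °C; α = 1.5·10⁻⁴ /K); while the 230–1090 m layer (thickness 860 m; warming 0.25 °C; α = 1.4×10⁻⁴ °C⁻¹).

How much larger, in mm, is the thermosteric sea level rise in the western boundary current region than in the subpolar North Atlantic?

A 0–160 m: 1.5 × 160 × 3.5×10⁻⁴ = 0.08400 m
A 160–680 m: 0.88 × 2.3×10⁻⁴ × 520 = 0.105248 m
A total: 0.189248 m
B 1.5×10⁻⁴ × 230 × 0.65 = 0.022425 m
B Layer 2: 0.25 × 860 × 1.4×10⁻⁴ = 0.03010 m
B total: 0.052525 m
Difference: 0.189248 − 0.052525 = 0.136723 m

Δh_A − Δh_B ≈ 140 mm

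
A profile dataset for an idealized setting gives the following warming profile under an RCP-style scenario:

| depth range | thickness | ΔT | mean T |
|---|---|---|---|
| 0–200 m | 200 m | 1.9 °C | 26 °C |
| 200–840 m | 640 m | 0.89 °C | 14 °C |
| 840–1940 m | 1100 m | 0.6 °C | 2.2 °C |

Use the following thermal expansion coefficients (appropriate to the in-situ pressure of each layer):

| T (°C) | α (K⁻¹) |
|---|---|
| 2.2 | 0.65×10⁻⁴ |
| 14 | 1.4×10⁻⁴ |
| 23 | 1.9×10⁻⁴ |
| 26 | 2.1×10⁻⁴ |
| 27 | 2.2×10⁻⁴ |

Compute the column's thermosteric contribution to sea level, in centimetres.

Δh = 20.2 cm

Layer 1 at 26 °C → α = 2.1×10⁻⁴ K⁻¹
Layer 2 at 14 °C → α = 1.4×10⁻⁴ K⁻¹
Layer 3 at 2.2 °C → α = 0.65×10⁻⁴ K⁻¹
200 × 2.1×10⁻⁴ × 1.9 = 0.07980 m
Layer 2: 640 × 0.89 × 1.4×10⁻⁴ = 0.079744 m
840–1940 m: 1100 × 0.65×10⁻⁴ × 0.6 = 0.04290 m
Δh = 0.07980 + 0.079744 + 0.04290 = 0.202444 m ≈ 20.2 cm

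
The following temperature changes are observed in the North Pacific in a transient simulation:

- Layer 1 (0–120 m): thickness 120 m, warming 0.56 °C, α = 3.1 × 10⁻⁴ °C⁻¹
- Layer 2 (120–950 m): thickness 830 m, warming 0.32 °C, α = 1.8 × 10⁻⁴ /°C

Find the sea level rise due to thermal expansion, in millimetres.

Layer 1: 120 × 0.56 × 3.1×10⁻⁴ = 0.020832 m
Layer 2: 830 × 1.8×10⁻⁴ × 0.32 = 0.047808 m
Δh = 0.020832 + 0.047808 = 0.06864 m ≈ 68.6 mm

about 68.6 mm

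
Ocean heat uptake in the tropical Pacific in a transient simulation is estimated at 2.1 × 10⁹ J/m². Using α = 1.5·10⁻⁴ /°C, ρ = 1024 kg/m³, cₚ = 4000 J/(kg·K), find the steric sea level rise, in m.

0.0769 m of thermosteric rise

Δh = αQ/(ρcₚ) = 1.5×10⁻⁴ × 2.1×10⁹ / (1024 × 4000) ≈ 0.076904 m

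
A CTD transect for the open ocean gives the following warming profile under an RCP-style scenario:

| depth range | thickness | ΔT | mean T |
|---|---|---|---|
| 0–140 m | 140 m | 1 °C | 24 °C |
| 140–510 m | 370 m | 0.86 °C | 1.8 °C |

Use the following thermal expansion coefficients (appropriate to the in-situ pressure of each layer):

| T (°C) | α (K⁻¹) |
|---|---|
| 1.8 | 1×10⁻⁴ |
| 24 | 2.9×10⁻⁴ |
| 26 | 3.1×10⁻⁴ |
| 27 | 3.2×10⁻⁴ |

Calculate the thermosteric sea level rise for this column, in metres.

about 0.0724 m

Layer 1 at 24 °C → α = 2.9×10⁻⁴ K⁻¹
Layer 2 at 1.8 °C → α = 1×10⁻⁴ K⁻¹
0–140 m: 2.9×10⁻⁴ × 1 × 140 = 0.04060 m
140–510 m: 0.86 × 370 × 1×10⁻⁴ = 0.03182 m
Δh = 0.04060 + 0.03182 = 0.07242 m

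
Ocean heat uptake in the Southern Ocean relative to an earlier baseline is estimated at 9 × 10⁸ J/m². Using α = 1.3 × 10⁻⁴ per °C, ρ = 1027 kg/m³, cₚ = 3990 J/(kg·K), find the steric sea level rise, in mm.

Δh ≈ 28.6 mm

Δh = αQ/(ρcₚ) = 1.3×10⁻⁴ × 9×10⁸ / (1027 × 3990) ≈ 0.028552 m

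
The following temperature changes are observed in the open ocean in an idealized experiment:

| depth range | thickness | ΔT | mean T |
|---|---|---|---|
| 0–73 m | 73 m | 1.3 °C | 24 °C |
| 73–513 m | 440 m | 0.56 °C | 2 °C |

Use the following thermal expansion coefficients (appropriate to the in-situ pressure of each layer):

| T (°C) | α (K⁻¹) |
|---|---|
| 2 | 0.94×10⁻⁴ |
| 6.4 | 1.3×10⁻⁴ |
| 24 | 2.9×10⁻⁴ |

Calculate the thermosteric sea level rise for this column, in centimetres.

Layer 1 at 24 °C → α = 2.9×10⁻⁴ K⁻¹
Layer 2 at 2 °C → α = 0.94×10⁻⁴ K⁻¹
Layer 1: 1.3 × 2.9×10⁻⁴ × 73 = 0.027521 m
Layer 2: 0.94×10⁻⁴ × 440 × 0.56 = 0.0231616 m
Δh = 0.027521 + 0.0231616 = 0.0506826 m ≈ 5.07 cm

Δh ≈ 5.07 cm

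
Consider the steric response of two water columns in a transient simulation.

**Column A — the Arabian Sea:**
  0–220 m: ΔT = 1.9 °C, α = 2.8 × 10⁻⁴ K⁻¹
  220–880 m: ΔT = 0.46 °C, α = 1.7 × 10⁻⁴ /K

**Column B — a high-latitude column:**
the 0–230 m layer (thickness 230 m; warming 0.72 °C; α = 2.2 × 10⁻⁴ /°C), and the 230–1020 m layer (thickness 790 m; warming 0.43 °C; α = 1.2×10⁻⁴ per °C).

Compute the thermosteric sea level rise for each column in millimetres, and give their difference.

A: 169 mm; B: 77.2 mm; difference 91.5 mm

A 2.8×10⁻⁴ × 1.9 × 220 = 0.11704 m
A Layer 2: 660 × 1.7×10⁻⁴ × 0.46 = 0.051612 m
A total: 0.168652 m
B Layer 1: 0.72 × 230 × 2.2×10⁻⁴ = 0.036432 m
B 0.43 × 1.2×10⁻⁴ × 790 = 0.040764 m
B total: 0.077196 m
Difference: 0.168652 − 0.077196 = 0.091456 m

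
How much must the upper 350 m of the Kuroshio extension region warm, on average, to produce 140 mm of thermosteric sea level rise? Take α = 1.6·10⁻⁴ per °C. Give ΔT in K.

ΔT = Δh/(αH) = 0.14 / (1.6×10⁻⁴ × 350) = 2.500 K

ΔT ≈ 2.50 K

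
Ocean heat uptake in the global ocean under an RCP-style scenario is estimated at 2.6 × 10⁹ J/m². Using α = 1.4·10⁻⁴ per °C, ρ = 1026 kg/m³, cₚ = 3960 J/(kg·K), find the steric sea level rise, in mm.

89.6 mm

Δh = αQ/(ρcₚ) = 1.4×10⁻⁴ × 2.6×10⁹ / (1026 × 3960) ≈ 0.08959 m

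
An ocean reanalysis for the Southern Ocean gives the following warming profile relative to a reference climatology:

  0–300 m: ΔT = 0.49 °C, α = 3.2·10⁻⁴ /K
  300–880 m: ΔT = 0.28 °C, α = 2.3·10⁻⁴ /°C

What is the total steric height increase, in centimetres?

300 × 3.2×10⁻⁴ × 0.49 = 0.04704 m
580 × 2.3×10⁻⁴ × 0.28 = 0.037352 m
Δh = 0.04704 + 0.037352 = 0.084392 m

8.4 cm of thermosteric rise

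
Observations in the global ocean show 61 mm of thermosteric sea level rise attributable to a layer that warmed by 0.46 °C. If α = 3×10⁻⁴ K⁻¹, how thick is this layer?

H = Δh/(αΔT) = 0.061 / (3×10⁻⁴ × 0.46) ≈ 442.0 m

about 440 m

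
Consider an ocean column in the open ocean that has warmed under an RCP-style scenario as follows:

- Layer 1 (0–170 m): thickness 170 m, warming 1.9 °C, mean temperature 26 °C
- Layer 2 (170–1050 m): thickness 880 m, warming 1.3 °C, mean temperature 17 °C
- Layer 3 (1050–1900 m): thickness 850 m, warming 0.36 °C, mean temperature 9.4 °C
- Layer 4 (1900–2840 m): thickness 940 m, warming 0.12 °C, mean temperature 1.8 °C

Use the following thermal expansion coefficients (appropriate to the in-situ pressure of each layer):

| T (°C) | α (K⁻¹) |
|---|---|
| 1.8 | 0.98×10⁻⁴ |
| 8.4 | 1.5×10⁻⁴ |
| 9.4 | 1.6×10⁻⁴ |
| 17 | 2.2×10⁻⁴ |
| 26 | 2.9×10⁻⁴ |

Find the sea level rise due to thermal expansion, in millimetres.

Layer 1 at 26 °C → α = 2.9×10⁻⁴ K⁻¹
Layer 2 at 17 °C → α = 2.2×10⁻⁴ K⁻¹
Layer 3 at 9.4 °C → α = 1.6×10⁻⁴ K⁻¹
Layer 4 at 1.8 °C → α = 0.98×10⁻⁴ K⁻¹
1.9 × 170 × 2.9×10⁻⁴ = 0.09367 m
170–1050 m: 880 × 1.3 × 2.2×10⁻⁴ = 0.25168 m
Layer 3: 850 × 1.6×10⁻⁴ × 0.36 = 0.04896 m
940 × 0.98×10⁻⁴ × 0.12 = 0.0110544 m
Δh = 0.09367 + 0.25168 + 0.04896 + 0.0110544 = 0.4053644 m ≈ 405 mm

405 mm of thermosteric rise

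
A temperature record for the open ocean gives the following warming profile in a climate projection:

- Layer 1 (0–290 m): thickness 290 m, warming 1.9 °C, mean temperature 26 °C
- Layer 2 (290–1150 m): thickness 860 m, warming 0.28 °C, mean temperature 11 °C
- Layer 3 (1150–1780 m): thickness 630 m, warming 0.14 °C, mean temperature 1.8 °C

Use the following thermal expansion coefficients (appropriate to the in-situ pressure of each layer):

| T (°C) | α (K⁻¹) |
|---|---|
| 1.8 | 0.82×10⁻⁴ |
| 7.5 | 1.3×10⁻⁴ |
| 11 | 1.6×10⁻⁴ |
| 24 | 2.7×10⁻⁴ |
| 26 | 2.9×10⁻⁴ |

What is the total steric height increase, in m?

0.206 m

Layer 1 at 26 °C → α = 2.9×10⁻⁴ K⁻¹
Layer 2 at 11 °C → α = 1.6×10⁻⁴ K⁻¹
Layer 3 at 1.8 °C → α = 0.82×10⁻⁴ K⁻¹
Layer 1: 2.9×10⁻⁴ × 1.9 × 290 = 0.15979 m
290–1150 m: 0.28 × 1.6×10⁻⁴ × 860 = 0.038528 m
1150–1780 m: 0.82×10⁻⁴ × 630 × 0.14 = 0.0072324 m
Δh = 0.15979 + 0.038528 + 0.0072324 = 0.2055504 m ≈ 0.206 m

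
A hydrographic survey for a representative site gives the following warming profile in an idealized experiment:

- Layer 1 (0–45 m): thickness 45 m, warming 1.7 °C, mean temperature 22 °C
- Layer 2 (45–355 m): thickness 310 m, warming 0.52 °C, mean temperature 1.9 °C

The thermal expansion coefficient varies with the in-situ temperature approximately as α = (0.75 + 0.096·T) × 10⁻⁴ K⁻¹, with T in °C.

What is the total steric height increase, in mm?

36.9 mm

Layer 1: α = (0.75 + 0.096×22)×10⁻⁴ = 2.862×10⁻⁴ K⁻¹
Layer 2: α = (0.75 + 0.096×1.9)×10⁻⁴ = 0.9324×10⁻⁴ K⁻¹
0–45 m: 2.862×10⁻⁴ × 45 × 1.7 = 0.0218943 m
0.52 × 310 × 0.9324×10⁻⁴ = 0.015030288 m
Δh = 0.0218943 + 0.015030288 = 0.036924588 m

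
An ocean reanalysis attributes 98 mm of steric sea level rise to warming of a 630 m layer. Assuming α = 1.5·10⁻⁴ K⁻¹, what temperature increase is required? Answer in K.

ΔT ≈ 1.04 K

ΔT = Δh/(αH) = 0.098 / (1.5×10⁻⁴ × 630) ≈ 1.037 K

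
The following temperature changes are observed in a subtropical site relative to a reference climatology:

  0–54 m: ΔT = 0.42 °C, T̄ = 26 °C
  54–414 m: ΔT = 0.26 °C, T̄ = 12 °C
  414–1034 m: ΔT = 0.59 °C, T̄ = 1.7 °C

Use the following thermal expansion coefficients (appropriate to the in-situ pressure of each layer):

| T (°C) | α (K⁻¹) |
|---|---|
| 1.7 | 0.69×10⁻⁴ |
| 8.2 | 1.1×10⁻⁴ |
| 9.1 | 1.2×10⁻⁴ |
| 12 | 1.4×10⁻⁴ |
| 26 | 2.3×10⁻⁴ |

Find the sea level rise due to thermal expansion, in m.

Layer 1 at 26 °C → α = 2.3×10⁻⁴ K⁻¹
Layer 2 at 12 °C → α = 1.4×10⁻⁴ K⁻¹
Layer 3 at 1.7 °C → α = 0.69×10⁻⁴ K⁻¹
Layer 1: 2.3×10⁻⁴ × 54 × 0.42 = 0.0052164 m
Layer 2: 1.4×10⁻⁴ × 360 × 0.26 = 0.013104 m
0.69×10⁻⁴ × 620 × 0.59 = 0.0252402 m
Δh = 0.0052164 + 0.013104 + 0.0252402 = 0.0435606 m

0.0436 m of thermosteric rise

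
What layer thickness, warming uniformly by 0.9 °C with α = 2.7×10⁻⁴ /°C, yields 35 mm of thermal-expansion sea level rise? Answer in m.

about 144 m

H = Δh/(αΔT) = 0.035 / (2.7×10⁻⁴ × 0.9) ≈ 144.0 m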